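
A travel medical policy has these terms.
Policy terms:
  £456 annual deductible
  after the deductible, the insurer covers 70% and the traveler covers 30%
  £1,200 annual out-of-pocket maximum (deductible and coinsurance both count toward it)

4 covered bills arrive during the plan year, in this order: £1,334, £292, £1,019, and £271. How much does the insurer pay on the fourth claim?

Bill 1, £1,334: £456 to deductible, leaving £878; traveler's 30% is £263.40. Traveler pays £719.40; OOP now £719.40. Insurer: £1,334 − £719.40 = £614.60.
Bill 2, £292: deductible already satisfied, so traveler's share is 30% × £292 = £87.60. Traveler pays £87.60; OOP now £807. Plan pays £292 − £87.60 = £204.40.
Bill 3, £1,019: deductible met; 30% of £1,019 = £305.70. Traveler owes £305.70 (running OOP £1,112.70). Insurer: £1,019 − £305.70 = £713.30.
Bill 4, £271: deductible met; 30% of £271 = £81.30. Traveler owes £81.30 (running OOP £1,194). Plan pays £271 − £81.30 = £189.70.

£189.70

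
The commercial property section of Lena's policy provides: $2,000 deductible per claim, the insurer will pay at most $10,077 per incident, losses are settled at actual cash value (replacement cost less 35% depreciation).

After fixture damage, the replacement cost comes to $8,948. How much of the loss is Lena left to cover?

$5,131.80

Depreciate 35%: the covered value is $8,948 × 0.65 = $5,816.20.
Less the $2,000 deductible: $5,816.20 − $2,000 = $3,816.20.
That's under the $10,077 cap, so the insurer reimburses the full $3,816.20.
Business's share is the uncovered remainder: $8,948 − $3,816.20 = $5,131.80.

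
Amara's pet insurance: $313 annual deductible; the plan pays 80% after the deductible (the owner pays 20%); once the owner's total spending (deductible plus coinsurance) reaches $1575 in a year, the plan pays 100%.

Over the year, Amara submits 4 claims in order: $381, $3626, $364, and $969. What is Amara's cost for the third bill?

$72.80

Bill 1, $381: deductible takes $313, $68 remains; coinsurance $68 × 20% = $13.60. Owner owes $326.60 (running OOP $326.60).
Bill 2, $3626: deductible met; 20% of $3626 = $725.20. Cost to owner: $725.20. OOP to date $1051.80.
Bill 3, $364: deductible met; 20% of $364 = $72.80. Owner owes $72.80 (running OOP $1124.60).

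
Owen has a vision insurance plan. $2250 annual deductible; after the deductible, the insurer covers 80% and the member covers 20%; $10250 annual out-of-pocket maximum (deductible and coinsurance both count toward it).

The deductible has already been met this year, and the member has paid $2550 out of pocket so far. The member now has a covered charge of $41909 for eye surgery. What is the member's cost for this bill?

$7700

The deductible is already satisfied, so the full bill goes to coinsurance.
Coinsurance: $41909 × 20% = $8381.80.
That would bring total out-of-pocket to $10931.80, past the $10250 cap. The member is capped at $10250 − $2550 = $7700 on this claim.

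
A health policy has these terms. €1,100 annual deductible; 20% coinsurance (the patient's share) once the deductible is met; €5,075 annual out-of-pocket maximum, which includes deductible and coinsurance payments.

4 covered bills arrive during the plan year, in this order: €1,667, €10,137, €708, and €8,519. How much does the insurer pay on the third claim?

€566.40

Claim 1 — €1,667: deductible takes €1,100, €567 remains; patient's 20% is €113.40. Cost to patient: €1,213.40. OOP to date €1,213.40. Insurer: €1,667 − €1,213.40 = €453.60.
Claim 2 — €10,137: 20% coinsurance on €10,137 = €2,027.40. Cost to patient: €2,027.40. OOP to date €3,240.80. Plan pays €10,137 − €2,027.40 = €8,109.60.
Claim 3 — €708: deductible met; 20% of €708 = €141.60. Patient pays €141.60; OOP now €3,382.40. Plan pays €708 − €141.60 = €566.40.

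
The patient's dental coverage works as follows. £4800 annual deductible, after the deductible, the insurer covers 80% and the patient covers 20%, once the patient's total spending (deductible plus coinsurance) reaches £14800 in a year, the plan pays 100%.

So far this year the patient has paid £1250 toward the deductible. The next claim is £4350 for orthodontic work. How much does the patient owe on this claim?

£3710

Deductible still to meet: £4800 − £1250 = £3550.
After the £3550 deductible portion, £4350 − £3550 = £800 is subject to coinsurance.
Patient's 20% share of £800 is £160.
Patient responsibility before any cap: £3550 + £160 = £3710.
Cumulative spending £1250 + £3710 = £4960 stays under the £14800 maximum.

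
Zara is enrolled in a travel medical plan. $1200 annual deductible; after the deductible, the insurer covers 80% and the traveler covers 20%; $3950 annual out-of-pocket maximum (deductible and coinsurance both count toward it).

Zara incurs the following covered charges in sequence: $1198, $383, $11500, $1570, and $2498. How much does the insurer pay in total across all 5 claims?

Bill 1, $1198: all of it applies to the deductible. Traveler pays $1198; OOP now $1198. Plan pays $1198 − $1198 = $0.
Bill 2, $383: $2 finishes the deductible; $381 goes to coinsurance; 20% of $381 = $76.20. Traveler owes $78.20 (running OOP $1276.20). Insurer: $383 − $78.20 = $304.80.
Bill 3, $11500: 20% coinsurance on $11500 = $2300. Traveler owes $2300 (running OOP $3576.20). Insurer: $11500 − $2300 = $9200.
Bill 4, $1570: deductible already satisfied, so traveler's share is 20% × $1570 = $314. Traveler pays $314; OOP now $3890.20. Insurer: $1570 − $314 = $1256.
Bill 5, $2498: deductible met; 20% of $2498 = $499.60. That would push OOP to $4389.80, over the $3950 cap, so traveler pays $3950 − $3890.20 = $59.80. Plan pays $2498 − $59.80 = $2438.20.
Insurer total = bills − traveler's total = $17149 − $3950 = $13199.

$13199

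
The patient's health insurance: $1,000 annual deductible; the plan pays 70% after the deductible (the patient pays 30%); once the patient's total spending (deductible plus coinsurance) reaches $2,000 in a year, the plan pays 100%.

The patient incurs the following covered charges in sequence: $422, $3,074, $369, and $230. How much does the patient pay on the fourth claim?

$69

Claim 1 ($422): entire amount goes to the deductible. Cost to patient: $422. OOP to date $422.
Claim 2 ($3,074): $578 to deductible, leaving $2,496; coinsurance $2,496 × 30% = $748.80. Cost to patient: $1,326.80. OOP to date $1,748.80.
Claim 3 ($369): deductible already satisfied, so patient's share is 30% × $369 = $110.70. Patient owes $110.70 (running OOP $1,859.50).
Claim 4 ($230): deductible already satisfied, so patient's share is 30% × $230 = $69. Patient owes $69 (running OOP $1,928.50).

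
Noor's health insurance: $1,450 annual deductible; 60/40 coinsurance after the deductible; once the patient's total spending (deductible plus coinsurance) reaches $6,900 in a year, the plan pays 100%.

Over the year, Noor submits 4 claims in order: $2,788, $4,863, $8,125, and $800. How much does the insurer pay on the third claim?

$5,155.40

Claim 1 — $2,788: $1,450 finishes the deductible; $1,338 goes to coinsurance; coinsurance $1,338 × 40% = $535.20. Patient owes $1,985.20 (running OOP $1,985.20). Plan pays $2,788 − $1,985.20 = $802.80.
Claim 2 — $4,863: 40% coinsurance on $4,863 = $1,945.20. Cost to patient: $1,945.20. OOP to date $3,930.40. Plan pays $4,863 − $1,945.20 = $2,917.80.
Claim 3 — $8,125: deductible already satisfied, so patient's share is 40% × $8,125 = $3,250. OOP would hit $7,180.40 > $6,900, so the cap limits the patient to $6,900 − $3,930.40 = $2,969.60. Plan pays $8,125 − $2,969.60 = $5,155.40.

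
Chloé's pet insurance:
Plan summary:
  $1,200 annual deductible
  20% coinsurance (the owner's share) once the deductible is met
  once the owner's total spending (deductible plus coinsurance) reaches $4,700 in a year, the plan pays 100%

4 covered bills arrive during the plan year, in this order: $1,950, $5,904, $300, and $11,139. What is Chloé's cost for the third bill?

$60

#1 ($1,950): $1,200 to deductible, leaving $750; owner's 20% is $150. Cost to owner: $1,350. OOP to date $1,350.
#2 ($5,904): deductible met; 20% of $5,904 = $1,180.80. Owner owes $1,180.80 (running OOP $2,530.80).
#3 ($300): deductible already satisfied, so owner's share is 20% × $300 = $60. Owner owes $60 (running OOP $2,590.80).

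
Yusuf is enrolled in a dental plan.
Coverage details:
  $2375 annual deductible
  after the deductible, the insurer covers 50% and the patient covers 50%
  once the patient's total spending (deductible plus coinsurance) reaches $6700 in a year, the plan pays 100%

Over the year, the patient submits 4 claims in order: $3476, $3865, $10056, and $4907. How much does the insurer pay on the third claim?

$8214

Bill 1, $3476: $2375 to deductible, leaving $1101; coinsurance $1101 × 50% = $550.50. Patient pays $2925.50; OOP now $2925.50. Plan pays $3476 − $2925.50 = $550.50.
Bill 2, $3865: 50% coinsurance on $3865 = $1932.50. Patient pays $1932.50; OOP now $4858. Insurer: $3865 − $1932.50 = $1932.50.
Bill 3, $10056: deductible already satisfied, so patient's share is 50% × $10056 = $5028. That would push OOP to $9886, over the $6700 cap, so patient pays $6700 − $4858 = $1842. Insurer: $10056 − $1842 = $8214.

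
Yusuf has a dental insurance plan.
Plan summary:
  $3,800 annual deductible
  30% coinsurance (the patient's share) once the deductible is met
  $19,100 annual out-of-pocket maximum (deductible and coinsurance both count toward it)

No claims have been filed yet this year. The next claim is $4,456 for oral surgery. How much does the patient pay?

The full $3,800 deductible is still open; $3,800 of this bill applies to it.
That leaves $4,456 − $3,800 = $656 for coinsurance.
30% of $656 = $196.80 falls to the patient.
So the patient owes $3,800 + $196.80 = $3,996.80 before any cap.
Total out-of-pocket so far would be $0 + $3,996.80 = $3,996.80, below the $19,100 cap — no reduction.

$3,996.80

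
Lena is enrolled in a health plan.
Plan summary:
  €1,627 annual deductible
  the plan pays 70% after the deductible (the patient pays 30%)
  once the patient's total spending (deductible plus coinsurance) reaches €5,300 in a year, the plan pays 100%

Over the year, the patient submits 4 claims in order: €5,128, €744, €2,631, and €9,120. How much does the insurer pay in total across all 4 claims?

#1 (€5,128): €1,627 finishes the deductible; €3,501 goes to coinsurance; 30% of €3,501 = €1,050.30. Patient pays €2,677.30; OOP now €2,677.30. Plan pays €5,128 − €2,677.30 = €2,450.70.
#2 (€744): 30% coinsurance on €744 = €223.20. Patient pays €223.20; OOP now €2,900.50. Insurer: €744 − €223.20 = €520.80.
#3 (€2,631): deductible met; 30% of €2,631 = €789.30. Patient pays €789.30; OOP now €3,689.80. Plan pays €2,631 − €789.30 = €1,841.70.
#4 (€9,120): deductible met; 30% of €9,120 = €2,736. OOP would hit €6,425.80 > €5,300, so the cap limits the patient to €5,300 − €3,689.80 = €1,610.20. Insurer: €9,120 − €1,610.20 = €7,509.80.
Insurer total: €2,450.70 + €520.80 + €1,841.70 + €7,509.80 = €12,323.

€12,323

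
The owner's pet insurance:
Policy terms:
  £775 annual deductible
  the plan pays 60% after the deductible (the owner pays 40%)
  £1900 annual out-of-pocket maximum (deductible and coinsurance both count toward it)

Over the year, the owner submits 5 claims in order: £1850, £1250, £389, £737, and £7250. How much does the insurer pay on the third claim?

£233.40

Claim 1 (£1850): £775 finishes the deductible; £1075 goes to coinsurance; 40% of £1075 = £430. Owner owes £1205 (running OOP £1205). Insurer: £1850 − £1205 = £645.
Claim 2 (£1250): 40% coinsurance on £1250 = £500. Owner pays £500; OOP now £1705. Plan pays £1250 − £500 = £750.
Claim 3 (£389): deductible already satisfied, so owner's share is 40% × £389 = £155.60. Owner owes £155.60 (running OOP £1860.60). Plan pays £389 − £155.60 = £233.40.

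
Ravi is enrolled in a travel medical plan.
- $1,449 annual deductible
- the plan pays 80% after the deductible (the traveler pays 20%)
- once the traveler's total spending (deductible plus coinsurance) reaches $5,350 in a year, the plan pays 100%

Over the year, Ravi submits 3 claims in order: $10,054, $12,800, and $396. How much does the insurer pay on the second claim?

$10,620

Bill 1, $10,054: $1,449 finishes the deductible; $8,605 goes to coinsurance; 20% of $8,605 = $1,721. Cost to traveler: $3,170. OOP to date $3,170. Plan pays $10,054 − $3,170 = $6,884.
Bill 2, $12,800: deductible met; 20% of $12,800 = $2,560. OOP would hit $5,730 > $5,350, so the cap limits the traveler to $5,350 − $3,170 = $2,180. Insurer: $12,800 − $2,180 = $10,620.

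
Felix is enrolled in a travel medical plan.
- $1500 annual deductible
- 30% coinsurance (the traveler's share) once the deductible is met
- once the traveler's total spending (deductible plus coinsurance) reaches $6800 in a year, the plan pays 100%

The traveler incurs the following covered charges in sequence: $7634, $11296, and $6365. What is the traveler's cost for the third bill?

Claim 1 ($7634): $1500 finishes the deductible; $6134 goes to coinsurance; traveler's 30% is $1840.20. Traveler pays $3340.20; OOP now $3340.20.
Claim 2 ($11296): 30% coinsurance on $11296 = $3388.80. Traveler pays $3388.80; OOP now $6729.
Claim 3 ($6365): deductible already satisfied, so traveler's share is 30% × $6365 = $1909.50. OOP would hit $8638.50 > $6800, so the cap limits the traveler to $6800 − $6729 = $71.

$71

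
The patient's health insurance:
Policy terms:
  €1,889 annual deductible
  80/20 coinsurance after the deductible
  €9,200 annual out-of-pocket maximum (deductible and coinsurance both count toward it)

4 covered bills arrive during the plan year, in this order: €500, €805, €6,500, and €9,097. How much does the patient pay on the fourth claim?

#1 (€500): all of it applies to the deductible. Patient pays €500; OOP now €500.
#2 (€805): fully absorbed by the deductible. Patient owes €805 (running OOP €1,305).
#3 (€6,500): €584 to deductible, leaving €5,916; 20% of €5,916 = €1,183.20. Cost to patient: €1,767.20. OOP to date €3,072.20.
#4 (€9,097): deductible already satisfied, so patient's share is 20% × €9,097 = €1,819.40. Patient pays €1,819.40; OOP now €4,891.60.

€1,819.40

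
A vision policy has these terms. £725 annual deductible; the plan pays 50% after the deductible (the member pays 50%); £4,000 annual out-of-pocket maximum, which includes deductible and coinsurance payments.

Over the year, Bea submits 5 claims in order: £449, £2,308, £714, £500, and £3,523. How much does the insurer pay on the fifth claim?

£1,871

Claim 1 (£449): fully absorbed by the deductible. Member pays £449; OOP now £449. Insurer: £449 − £449 = £0.
Claim 2 (£2,308): £276 finishes the deductible; £2,032 goes to coinsurance; 50% of £2,032 = £1,016. Member pays £1,292; OOP now £1,741. Plan pays £2,308 − £1,292 = £1,016.
Claim 3 (£714): deductible already satisfied, so member's share is 50% × £714 = £357. Member pays £357; OOP now £2,098. Insurer: £714 − £357 = £357.
Claim 4 (£500): deductible met; 50% of £500 = £250. Member pays £250; OOP now £2,348. Plan pays £500 − £250 = £250.
Claim 5 (£3,523): deductible met; 50% of £3,523 = £1,761.50. OOP would hit £4,109.50 > £4,000, so the cap limits the member to £4,000 − £2,348 = £1,652. Plan pays £3,523 − £1,652 = £1,871.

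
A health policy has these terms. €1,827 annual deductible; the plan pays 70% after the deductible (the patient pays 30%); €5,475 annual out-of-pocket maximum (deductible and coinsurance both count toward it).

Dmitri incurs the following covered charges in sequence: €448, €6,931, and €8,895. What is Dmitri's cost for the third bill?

€1,982.40

#1 (€448): fully absorbed by the deductible. Patient pays €448; OOP now €448.
#2 (€6,931): €1,379 to deductible, leaving €5,552; coinsurance €5,552 × 30% = €1,665.60. Cost to patient: €3,044.60. OOP to date €3,492.60.
#3 (€8,895): deductible already satisfied, so patient's share is 30% × €8,895 = €2,668.50. That would push OOP to €6,161.10, over the €5,475 cap, so patient pays €5,475 − €3,492.60 = €1,982.40.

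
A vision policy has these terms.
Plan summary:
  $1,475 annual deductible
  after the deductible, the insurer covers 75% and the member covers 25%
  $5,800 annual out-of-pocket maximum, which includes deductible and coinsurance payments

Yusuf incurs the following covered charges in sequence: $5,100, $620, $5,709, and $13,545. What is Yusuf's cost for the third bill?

Bill 1, $5,100: $1,475 finishes the deductible; $3,625 goes to coinsurance; 25% of $3,625 = $906.25. Member pays $2,381.25; OOP now $2,381.25.
Bill 2, $620: deductible met; 25% of $620 = $155. Cost to member: $155. OOP to date $2,536.25.
Bill 3, $5,709: 25% coinsurance on $5,709 = $1,427.25. Cost to member: $1,427.25. OOP to date $3,963.50.

$1,427.25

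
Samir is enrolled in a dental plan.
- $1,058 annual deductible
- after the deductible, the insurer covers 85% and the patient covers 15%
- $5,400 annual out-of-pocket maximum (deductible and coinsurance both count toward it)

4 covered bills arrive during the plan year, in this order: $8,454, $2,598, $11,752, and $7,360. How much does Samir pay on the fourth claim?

$1,080.10

Claim 1 — $8,454: deductible takes $1,058, $7,396 remains; 15% of $7,396 = $1,109.40. Patient owes $2,167.40 (running OOP $2,167.40).
Claim 2 — $2,598: deductible met; 15% of $2,598 = $389.70. Cost to patient: $389.70. OOP to date $2,557.10.
Claim 3 — $11,752: 15% coinsurance on $11,752 = $1,762.80. Patient pays $1,762.80; OOP now $4,319.90.
Claim 4 — $7,360: 15% coinsurance on $7,360 = $1,104. OOP would hit $5,423.90 > $5,400, so the cap limits the patient to $5,400 − $4,319.90 = $1,080.10.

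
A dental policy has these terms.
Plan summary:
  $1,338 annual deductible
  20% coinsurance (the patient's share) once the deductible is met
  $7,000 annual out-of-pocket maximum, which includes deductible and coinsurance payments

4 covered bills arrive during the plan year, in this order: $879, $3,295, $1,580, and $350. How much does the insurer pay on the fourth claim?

Bill 1, $879: entire amount goes to the deductible. Patient owes $879 (running OOP $879). Plan pays $879 − $879 = $0.
Bill 2, $3,295: $459 to deductible, leaving $2,836; coinsurance $2,836 × 20% = $567.20. Patient owes $1,026.20 (running OOP $1,905.20). Insurer: $3,295 − $1,026.20 = $2,268.80.
Bill 3, $1,580: deductible already satisfied, so patient's share is 20% × $1,580 = $316. Patient owes $316 (running OOP $2,221.20). Insurer: $1,580 − $316 = $1,264.
Bill 4, $350: deductible met; 20% of $350 = $70. Patient pays $70; OOP now $2,291.20. Insurer: $350 − $70 = $280.

$280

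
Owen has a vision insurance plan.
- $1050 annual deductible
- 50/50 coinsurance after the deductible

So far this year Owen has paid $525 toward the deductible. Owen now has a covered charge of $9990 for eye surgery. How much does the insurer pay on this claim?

$525 of the $1050 deductible is already met, leaving $525.
The remaining $9465 (= $9990 − $525) moves to coinsurance.
Coinsurance: $9465 × 50% = $4732.50.
That puts the member's cost at $525 + $4732.50 = $5257.50.
Insurer pays the balance: $9990 − $5257.50 = $4732.50.

$4732.50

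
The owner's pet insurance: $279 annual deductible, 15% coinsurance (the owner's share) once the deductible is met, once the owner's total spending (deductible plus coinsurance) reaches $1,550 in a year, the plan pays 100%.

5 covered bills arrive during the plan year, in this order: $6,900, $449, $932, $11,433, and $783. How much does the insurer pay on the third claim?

$792.20

#1 ($6,900): deductible takes $279, $6,621 remains; coinsurance $6,621 × 15% = $993.15. Cost to owner: $1,272.15. OOP to date $1,272.15. Plan pays $6,900 − $1,272.15 = $5,627.85.
#2 ($449): 15% coinsurance on $449 = $67.35. Cost to owner: $67.35. OOP to date $1,339.50. Plan pays $449 − $67.35 = $381.65.
#3 ($932): 15% coinsurance on $932 = $139.80. Owner owes $139.80 (running OOP $1,479.30). Insurer: $932 − $139.80 = $792.20.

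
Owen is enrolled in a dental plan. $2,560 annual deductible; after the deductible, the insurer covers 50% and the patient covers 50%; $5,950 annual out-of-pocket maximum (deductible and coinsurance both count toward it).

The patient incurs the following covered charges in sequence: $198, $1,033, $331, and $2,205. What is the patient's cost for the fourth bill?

$1,601.50

#1 ($198): all of it applies to the deductible. Patient pays $198; OOP now $198.
#2 ($1,033): fully absorbed by the deductible. Patient pays $1,033; OOP now $1,231.
#3 ($331): all of it applies to the deductible. Patient pays $331; OOP now $1,562.
#4 ($2,205): $998 finishes the deductible; $1,207 goes to coinsurance; coinsurance $1,207 × 50% = $603.50. Patient pays $1,601.50; OOP now $3,163.50.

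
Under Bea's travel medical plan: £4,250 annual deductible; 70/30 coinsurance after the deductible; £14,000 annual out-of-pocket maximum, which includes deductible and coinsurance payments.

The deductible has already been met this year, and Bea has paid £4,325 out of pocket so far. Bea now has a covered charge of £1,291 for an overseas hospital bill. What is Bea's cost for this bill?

With the deductible met, the entire £1,291 is subject to coinsurance.
30% of £1,291 = £387.30 falls to the traveler.
Year-to-date out-of-pocket becomes £4,325 + £387.30 = £4,712.30, still under the £14,000 maximum, so no cap applies.

£387.30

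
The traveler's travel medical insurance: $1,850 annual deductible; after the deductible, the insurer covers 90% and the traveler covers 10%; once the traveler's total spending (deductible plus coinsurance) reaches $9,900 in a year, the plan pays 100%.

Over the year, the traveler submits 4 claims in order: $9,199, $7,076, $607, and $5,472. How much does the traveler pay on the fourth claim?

$547.20

Bill 1, $9,199: deductible takes $1,850, $7,349 remains; coinsurance $7,349 × 10% = $734.90. Traveler pays $2,584.90; OOP now $2,584.90.
Bill 2, $7,076: deductible met; 10% of $7,076 = $707.60. Traveler owes $707.60 (running OOP $3,292.50).
Bill 3, $607: 10% coinsurance on $607 = $60.70. Traveler owes $60.70 (running OOP $3,353.20).
Bill 4, $5,472: 10% coinsurance on $5,472 = $547.20. Cost to traveler: $547.20. OOP to date $3,900.40.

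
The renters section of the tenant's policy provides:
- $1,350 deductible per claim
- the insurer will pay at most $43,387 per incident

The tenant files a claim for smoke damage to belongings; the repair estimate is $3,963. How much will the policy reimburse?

Less the $1,350 deductible: $3,963 − $1,350 = $2,613.
That's under the $43,387 cap, so the insurer reimburses the full $2,613.

$2,613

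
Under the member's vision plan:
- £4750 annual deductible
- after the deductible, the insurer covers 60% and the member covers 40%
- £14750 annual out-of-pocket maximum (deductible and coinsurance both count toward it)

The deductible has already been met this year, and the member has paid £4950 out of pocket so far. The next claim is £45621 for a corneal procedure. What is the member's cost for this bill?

With the deductible met, the entire £45621 is subject to coinsurance.
Member's 40% share of £45621 is £18248.40.
Adding £18248.40 to the £4950 already spent would give £23198.40, which exceeds the £14750 cap; the member pays just £14750 − £4950 = £9800.

£9800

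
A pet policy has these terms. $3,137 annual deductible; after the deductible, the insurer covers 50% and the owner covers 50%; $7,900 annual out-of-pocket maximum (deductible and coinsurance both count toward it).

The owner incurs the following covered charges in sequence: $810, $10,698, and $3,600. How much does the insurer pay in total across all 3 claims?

$7,208

Claim 1 — $810: fully absorbed by the deductible. Owner owes $810 (running OOP $810). Insurer: $810 − $810 = $0.
Claim 2 — $10,698: deductible takes $2,327, $8,371 remains; 50% of $8,371 = $4,185.50. Owner owes $6,512.50 (running OOP $7,322.50). Plan pays $10,698 − $6,512.50 = $4,185.50.
Claim 3 — $3,600: 50% coinsurance on $3,600 = $1,800. That would push OOP to $9,122.50, over the $7,900 cap, so owner pays $7,900 − $7,322.50 = $577.50. Plan pays $3,600 − $577.50 = $3,022.50.
Insurer total: $0 + $4,185.50 + $3,022.50 = $7,208.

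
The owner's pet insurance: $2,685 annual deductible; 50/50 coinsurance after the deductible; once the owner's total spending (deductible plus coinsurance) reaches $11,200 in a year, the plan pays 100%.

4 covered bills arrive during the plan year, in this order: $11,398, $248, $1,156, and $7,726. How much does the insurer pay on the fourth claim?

Claim 1 — $11,398: deductible takes $2,685, $8,713 remains; coinsurance $8,713 × 50% = $4,356.50. Owner owes $7,041.50 (running OOP $7,041.50). Plan pays $11,398 − $7,041.50 = $4,356.50.
Claim 2 — $248: deductible met; 50% of $248 = $124. Cost to owner: $124. OOP to date $7,165.50. Plan pays $248 − $124 = $124.
Claim 3 — $1,156: deductible met; 50% of $1,156 = $578. Owner pays $578; OOP now $7,743.50. Plan pays $1,156 − $578 = $578.
Claim 4 — $7,726: deductible met; 50% of $7,726 = $3,863. OOP would hit $11,606.50 > $11,200, so the cap limits the owner to $11,200 − $7,743.50 = $3,456.50. Plan pays $7,726 − $3,456.50 = $4,269.50.

$4,269.50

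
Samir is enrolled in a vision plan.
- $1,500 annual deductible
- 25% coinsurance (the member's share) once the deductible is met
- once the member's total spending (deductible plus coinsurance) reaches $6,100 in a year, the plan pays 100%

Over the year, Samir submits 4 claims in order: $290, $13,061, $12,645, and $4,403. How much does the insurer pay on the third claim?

$11,007.75

Claim 1 — $290: fully absorbed by the deductible. Cost to member: $290. OOP to date $290. Plan pays $290 − $290 = $0.
Claim 2 — $13,061: $1,210 to deductible, leaving $11,851; coinsurance $11,851 × 25% = $2,962.75. Member pays $4,172.75; OOP now $4,462.75. Insurer: $13,061 − $4,172.75 = $8,888.25.
Claim 3 — $12,645: deductible already satisfied, so member's share is 25% × $12,645 = $3,161.25. That would push OOP to $7,624, over the $6,100 cap, so member pays $6,100 − $4,462.75 = $1,637.25. Insurer: $12,645 − $1,637.25 = $11,007.75.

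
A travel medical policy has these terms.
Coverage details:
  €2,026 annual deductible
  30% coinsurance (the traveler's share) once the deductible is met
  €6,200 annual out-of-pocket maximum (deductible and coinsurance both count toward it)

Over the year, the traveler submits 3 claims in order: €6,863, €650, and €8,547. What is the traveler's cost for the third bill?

€2,527.90

Claim 1 — €6,863: €2,026 to deductible, leaving €4,837; traveler's 30% is €1,451.10. Traveler pays €3,477.10; OOP now €3,477.10.
Claim 2 — €650: 30% coinsurance on €650 = €195. Traveler owes €195 (running OOP €3,672.10).
Claim 3 — €8,547: 30% coinsurance on €8,547 = €2,564.10. Adding that to €3,672.10 gives €6,236.20, past the €6,200 cap; traveler pays only €6,200 − €3,672.10 = €2,527.90.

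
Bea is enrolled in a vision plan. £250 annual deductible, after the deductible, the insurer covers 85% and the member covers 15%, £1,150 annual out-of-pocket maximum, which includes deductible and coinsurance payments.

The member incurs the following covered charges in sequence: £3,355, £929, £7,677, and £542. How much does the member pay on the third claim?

Claim 1 — £3,355: deductible takes £250, £3,105 remains; 15% of £3,105 = £465.75. Member pays £715.75; OOP now £715.75.
Claim 2 — £929: deductible already satisfied, so member's share is 15% × £929 = £139.35. Cost to member: £139.35. OOP to date £855.10.
Claim 3 — £7,677: deductible already satisfied, so member's share is 15% × £7,677 = £1,151.55. OOP would hit £2,006.65 > £1,150, so the cap limits the member to £1,150 − £855.10 = £294.90.

£294.90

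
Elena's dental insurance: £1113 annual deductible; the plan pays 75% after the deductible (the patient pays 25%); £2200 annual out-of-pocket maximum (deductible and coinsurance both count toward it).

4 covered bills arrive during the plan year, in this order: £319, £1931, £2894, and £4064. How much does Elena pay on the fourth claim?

Bill 1, £319: all of it applies to the deductible. Patient owes £319 (running OOP £319).
Bill 2, £1931: deductible takes £794, £1137 remains; patient's 25% is £284.25. Cost to patient: £1078.25. OOP to date £1397.25.
Bill 3, £2894: 25% coinsurance on £2894 = £723.50. Patient owes £723.50 (running OOP £2120.75).
Bill 4, £4064: deductible already satisfied, so patient's share is 25% × £4064 = £1016. OOP would hit £3136.75 > £2200, so the cap limits the patient to £2200 − £2120.75 = £79.25.

£79.25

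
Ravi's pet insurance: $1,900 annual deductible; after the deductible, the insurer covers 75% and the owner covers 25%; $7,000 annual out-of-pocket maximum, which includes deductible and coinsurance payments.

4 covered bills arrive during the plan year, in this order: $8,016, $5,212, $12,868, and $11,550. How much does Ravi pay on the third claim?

$2,268

Bill 1, $8,016: $1,900 finishes the deductible; $6,116 goes to coinsurance; owner's 25% is $1,529. Owner owes $3,429 (running OOP $3,429).
Bill 2, $5,212: 25% coinsurance on $5,212 = $1,303. Owner owes $1,303 (running OOP $4,732).
Bill 3, $12,868: 25% coinsurance on $12,868 = $3,217. OOP would hit $7,949 > $7,000, so the cap limits the owner to $7,000 − $4,732 = $2,268.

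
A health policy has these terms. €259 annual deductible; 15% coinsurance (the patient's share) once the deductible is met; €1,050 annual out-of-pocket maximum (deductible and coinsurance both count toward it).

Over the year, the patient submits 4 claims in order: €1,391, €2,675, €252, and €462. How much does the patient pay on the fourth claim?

Claim 1 — €1,391: €259 finishes the deductible; €1,132 goes to coinsurance; 15% of €1,132 = €169.80. Cost to patient: €428.80. OOP to date €428.80.
Claim 2 — €2,675: deductible met; 15% of €2,675 = €401.25. Patient owes €401.25 (running OOP €830.05).
Claim 3 — €252: 15% coinsurance on €252 = €37.80. Cost to patient: €37.80. OOP to date €867.85.
Claim 4 — €462: deductible met; 15% of €462 = €69.30. Cost to patient: €69.30. OOP to date €937.15.

€69.30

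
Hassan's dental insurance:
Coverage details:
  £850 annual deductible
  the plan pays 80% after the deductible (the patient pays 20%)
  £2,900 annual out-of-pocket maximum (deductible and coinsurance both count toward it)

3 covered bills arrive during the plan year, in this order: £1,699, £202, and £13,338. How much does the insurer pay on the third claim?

Claim 1 (£1,699): deductible takes £850, £849 remains; coinsurance £849 × 20% = £169.80. Patient owes £1,019.80 (running OOP £1,019.80). Insurer: £1,699 − £1,019.80 = £679.20.
Claim 2 (£202): deductible met; 20% of £202 = £40.40. Patient owes £40.40 (running OOP £1,060.20). Plan pays £202 − £40.40 = £161.60.
Claim 3 (£13,338): deductible already satisfied, so patient's share is 20% × £13,338 = £2,667.60. That would push OOP to £3,727.80, over the £2,900 cap, so patient pays £2,900 − £1,060.20 = £1,839.80. Plan pays £13,338 − £1,839.80 = £11,498.20.

£11,498.20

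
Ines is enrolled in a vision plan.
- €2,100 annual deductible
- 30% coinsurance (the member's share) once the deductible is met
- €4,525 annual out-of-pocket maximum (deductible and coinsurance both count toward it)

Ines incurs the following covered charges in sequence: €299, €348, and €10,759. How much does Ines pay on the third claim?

#1 (€299): fully absorbed by the deductible. Cost to member: €299. OOP to date €299.
#2 (€348): entire amount goes to the deductible. Member owes €348 (running OOP €647).
#3 (€10,759): €1,453 finishes the deductible; €9,306 goes to coinsurance; member's 30% is €2,791.80. Deductible plus coinsurance: €1,453 + €2,791.80 = €4,244.80. That would push OOP to €4,891.80, over the €4,525 cap, so member pays €4,525 − €647 = €3,878.

€3,878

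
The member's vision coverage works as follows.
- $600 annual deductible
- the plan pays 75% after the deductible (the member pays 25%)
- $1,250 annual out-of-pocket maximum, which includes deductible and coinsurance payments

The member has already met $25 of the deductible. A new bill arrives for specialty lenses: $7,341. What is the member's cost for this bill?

Deductible still to meet: $600 − $25 = $575.
After the $575 deductible portion, $7,341 − $575 = $6,766 is subject to coinsurance.
25% of $6,766 = $1,691.50 falls to the member.
So the member owes $575 + $1,691.50 = $2,266.50 before any cap.
That would bring total out-of-pocket to $2,291.50, past the $1,250 cap. The member is capped at $1,250 − $25 = $1,225 on this claim.

$1,225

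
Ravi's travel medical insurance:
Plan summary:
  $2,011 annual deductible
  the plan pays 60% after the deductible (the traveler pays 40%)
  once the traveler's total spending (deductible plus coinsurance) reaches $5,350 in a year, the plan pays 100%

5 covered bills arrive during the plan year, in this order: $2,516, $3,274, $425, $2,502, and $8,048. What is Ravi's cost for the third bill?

$170

Claim 1 — $2,516: $2,011 to deductible, leaving $505; 40% of $505 = $202. Cost to traveler: $2,213. OOP to date $2,213.
Claim 2 — $3,274: deductible already satisfied, so traveler's share is 40% × $3,274 = $1,309.60. Traveler pays $1,309.60; OOP now $3,522.60.
Claim 3 — $425: deductible met; 40% of $425 = $170. Traveler owes $170 (running OOP $3,692.60).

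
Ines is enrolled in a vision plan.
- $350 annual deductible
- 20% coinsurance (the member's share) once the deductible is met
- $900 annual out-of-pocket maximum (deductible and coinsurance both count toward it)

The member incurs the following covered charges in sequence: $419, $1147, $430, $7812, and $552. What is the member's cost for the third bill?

#1 ($419): deductible takes $350, $69 remains; 20% of $69 = $13.80. Cost to member: $363.80. OOP to date $363.80.
#2 ($1147): deductible already satisfied, so member's share is 20% × $1147 = $229.40. Member owes $229.40 (running OOP $593.20).
#3 ($430): deductible already satisfied, so member's share is 20% × $430 = $86. Member pays $86; OOP now $679.20.

$86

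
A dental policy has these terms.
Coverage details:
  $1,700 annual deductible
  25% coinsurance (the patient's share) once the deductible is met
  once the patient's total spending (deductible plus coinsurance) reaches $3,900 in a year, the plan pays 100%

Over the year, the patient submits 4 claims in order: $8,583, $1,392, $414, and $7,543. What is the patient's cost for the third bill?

Bill 1, $8,583: $1,700 to deductible, leaving $6,883; coinsurance $6,883 × 25% = $1,720.75. Cost to patient: $3,420.75. OOP to date $3,420.75.
Bill 2, $1,392: 25% coinsurance on $1,392 = $348. Patient owes $348 (running OOP $3,768.75).
Bill 3, $414: deductible met; 25% of $414 = $103.50. Cost to patient: $103.50. OOP to date $3,872.25.

$103.50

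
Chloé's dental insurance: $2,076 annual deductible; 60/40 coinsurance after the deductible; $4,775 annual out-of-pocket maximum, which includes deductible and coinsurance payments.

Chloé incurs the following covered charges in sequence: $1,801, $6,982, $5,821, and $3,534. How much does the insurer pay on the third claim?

$5,804.80

#1 ($1,801): all of it applies to the deductible. Cost to patient: $1,801. OOP to date $1,801. Plan pays $1,801 − $1,801 = $0.
#2 ($6,982): $275 finishes the deductible; $6,707 goes to coinsurance; coinsurance $6,707 × 40% = $2,682.80. Patient pays $2,957.80; OOP now $4,758.80. Plan pays $6,982 − $2,957.80 = $4,024.20.
#3 ($5,821): deductible met; 40% of $5,821 = $2,328.40. That would push OOP to $7,087.20, over the $4,775 cap, so patient pays $4,775 − $4,758.80 = $16.20. Insurer: $5,821 − $16.20 = $5,804.80.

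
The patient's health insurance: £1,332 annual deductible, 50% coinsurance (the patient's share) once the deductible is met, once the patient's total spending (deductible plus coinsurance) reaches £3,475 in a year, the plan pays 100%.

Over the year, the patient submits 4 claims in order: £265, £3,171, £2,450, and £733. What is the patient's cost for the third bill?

£1,091

#1 (£265): all of it applies to the deductible. Patient pays £265; OOP now £265.
#2 (£3,171): £1,067 finishes the deductible; £2,104 goes to coinsurance; patient's 50% is £1,052. Patient owes £2,119 (running OOP £2,384).
#3 (£2,450): 50% coinsurance on £2,450 = £1,225. OOP would hit £3,609 > £3,475, so the cap limits the patient to £3,475 − £2,384 = £1,091.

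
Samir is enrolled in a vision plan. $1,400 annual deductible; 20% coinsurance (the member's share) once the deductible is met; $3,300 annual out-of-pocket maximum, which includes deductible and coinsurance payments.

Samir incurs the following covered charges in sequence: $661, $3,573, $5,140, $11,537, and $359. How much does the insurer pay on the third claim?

$4,112

Claim 1 ($661): all of it applies to the deductible. Cost to member: $661. OOP to date $661. Plan pays $661 − $661 = $0.
Claim 2 ($3,573): $739 to deductible, leaving $2,834; 20% of $2,834 = $566.80. Member owes $1,305.80 (running OOP $1,966.80). Insurer: $3,573 − $1,305.80 = $2,267.20.
Claim 3 ($5,140): 20% coinsurance on $5,140 = $1,028. Member pays $1,028; OOP now $2,994.80. Insurer: $5,140 − $1,028 = $4,112.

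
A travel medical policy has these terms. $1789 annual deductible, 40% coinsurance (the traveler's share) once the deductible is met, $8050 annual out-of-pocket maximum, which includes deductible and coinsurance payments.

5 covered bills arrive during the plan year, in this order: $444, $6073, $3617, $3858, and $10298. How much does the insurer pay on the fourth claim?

$2314.80

Claim 1 ($444): entire amount goes to the deductible. Traveler pays $444; OOP now $444. Insurer: $444 − $444 = $0.
Claim 2 ($6073): deductible takes $1345, $4728 remains; coinsurance $4728 × 40% = $1891.20. Cost to traveler: $3236.20. OOP to date $3680.20. Insurer: $6073 − $3236.20 = $2836.80.
Claim 3 ($3617): deductible met; 40% of $3617 = $1446.80. Traveler pays $1446.80; OOP now $5127. Insurer: $3617 − $1446.80 = $2170.20.
Claim 4 ($3858): 40% coinsurance on $3858 = $1543.20. Traveler owes $1543.20 (running OOP $6670.20). Insurer: $3858 − $1543.20 = $2314.80.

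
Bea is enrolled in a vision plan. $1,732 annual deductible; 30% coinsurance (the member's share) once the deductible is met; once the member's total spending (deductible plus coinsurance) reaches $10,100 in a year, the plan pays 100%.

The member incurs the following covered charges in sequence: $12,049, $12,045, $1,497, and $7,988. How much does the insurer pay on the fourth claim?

Claim 1 ($12,049): $1,732 finishes the deductible; $10,317 goes to coinsurance; 30% of $10,317 = $3,095.10. Member pays $4,827.10; OOP now $4,827.10. Plan pays $12,049 − $4,827.10 = $7,221.90.
Claim 2 ($12,045): deductible met; 30% of $12,045 = $3,613.50. Member owes $3,613.50 (running OOP $8,440.60). Plan pays $12,045 − $3,613.50 = $8,431.50.
Claim 3 ($1,497): 30% coinsurance on $1,497 = $449.10. Member owes $449.10 (running OOP $8,889.70). Plan pays $1,497 − $449.10 = $1,047.90.
Claim 4 ($7,988): 30% coinsurance on $7,988 = $2,396.40. That would push OOP to $11,286.10, over the $10,100 cap, so member pays $10,100 − $8,889.70 = $1,210.30. Insurer: $7,988 − $1,210.30 = $6,777.70.

$6,777.70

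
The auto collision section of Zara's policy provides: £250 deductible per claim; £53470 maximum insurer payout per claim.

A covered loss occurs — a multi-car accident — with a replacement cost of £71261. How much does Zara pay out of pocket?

After the deductible, £71261 − £250 = £71011 remains.
£71011 exceeds the £53470 limit, so the insurer pays the limit: £53470.
The driver bears the rest of the original loss: £71261 − £53470 = £17791.

£17791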